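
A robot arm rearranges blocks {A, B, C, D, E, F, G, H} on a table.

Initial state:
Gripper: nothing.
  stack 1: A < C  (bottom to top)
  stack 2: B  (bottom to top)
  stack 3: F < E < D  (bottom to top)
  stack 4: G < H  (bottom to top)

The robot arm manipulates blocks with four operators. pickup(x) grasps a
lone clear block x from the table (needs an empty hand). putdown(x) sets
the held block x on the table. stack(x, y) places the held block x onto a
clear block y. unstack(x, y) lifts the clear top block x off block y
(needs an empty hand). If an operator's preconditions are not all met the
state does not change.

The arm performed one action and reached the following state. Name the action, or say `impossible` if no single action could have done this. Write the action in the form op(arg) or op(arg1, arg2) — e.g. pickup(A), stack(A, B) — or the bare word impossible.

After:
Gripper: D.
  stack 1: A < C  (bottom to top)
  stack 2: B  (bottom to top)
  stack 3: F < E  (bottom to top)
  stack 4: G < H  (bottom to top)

target: towers=[A/C; B; F/E; G/H] holding=D
     unstack(H, G) → towers=[A/C; B; F/E/D; G] holding=H
         pickup(B) → towers=[A/C; F/E/D; G/H] holding=B
     unstack(D, E) → towers=[A/C; B; F/E; G/H] holding=D  ← match
     unstack(C, A) → towers=[A; B; F/E/D; G/H] holding=C

unstack(D, E)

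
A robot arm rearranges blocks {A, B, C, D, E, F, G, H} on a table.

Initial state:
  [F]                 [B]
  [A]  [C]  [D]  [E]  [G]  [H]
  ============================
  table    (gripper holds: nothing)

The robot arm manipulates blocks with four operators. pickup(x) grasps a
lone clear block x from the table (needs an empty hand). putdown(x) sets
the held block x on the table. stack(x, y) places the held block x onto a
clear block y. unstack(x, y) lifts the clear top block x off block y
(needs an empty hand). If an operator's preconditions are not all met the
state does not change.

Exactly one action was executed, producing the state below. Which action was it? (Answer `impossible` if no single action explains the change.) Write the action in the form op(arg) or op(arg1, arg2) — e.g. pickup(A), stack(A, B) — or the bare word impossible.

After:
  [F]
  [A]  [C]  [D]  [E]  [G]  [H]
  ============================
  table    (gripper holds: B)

unstack(B, G)

target: towers=[A/F; C; D; E; G; H] holding=B
         pickup(E) → towers=[A/F; C; D; G/B; H] holding=E
         pickup(H) → towers=[A/F; C; D; E; G/B] holding=H
     unstack(B, G) → towers=[A/F; C; D; E; G; H] holding=B  ← match
     unstack(F, A) → towers=[A; C; D; E; G/B; H] holding=F
         pickup(D) → towers=[A/F; C; E; G/B; H] holding=D
         pickup(C) → towers=[A/F; D; E; G/B; H] holding=C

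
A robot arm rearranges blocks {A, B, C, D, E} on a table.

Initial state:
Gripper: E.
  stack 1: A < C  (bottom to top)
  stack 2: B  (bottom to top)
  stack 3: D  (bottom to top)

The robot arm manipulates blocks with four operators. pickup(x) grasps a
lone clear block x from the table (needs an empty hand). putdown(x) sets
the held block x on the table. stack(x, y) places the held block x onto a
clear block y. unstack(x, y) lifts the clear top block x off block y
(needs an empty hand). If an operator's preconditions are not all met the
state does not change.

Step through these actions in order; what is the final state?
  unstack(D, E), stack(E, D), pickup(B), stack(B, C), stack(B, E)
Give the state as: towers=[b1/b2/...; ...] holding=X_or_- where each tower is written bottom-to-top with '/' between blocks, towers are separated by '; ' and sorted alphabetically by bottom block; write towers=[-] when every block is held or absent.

step 1 (unstack(D, E)) [no-op]: towers=[A/C; B; D] holding=E
step 2 (stack(E, D)): towers=[A/C; B; D/E] holding=-
step 3 (pickup(B)): towers=[A/C; D/E] holding=B
step 4 (stack(B, C)): towers=[A/C/B; D/E] holding=-
step 5 (stack(B, E)) [no-op]: towers=[A/C/B; D/E] holding=-

towers=[A/C/B; D/E] holding=-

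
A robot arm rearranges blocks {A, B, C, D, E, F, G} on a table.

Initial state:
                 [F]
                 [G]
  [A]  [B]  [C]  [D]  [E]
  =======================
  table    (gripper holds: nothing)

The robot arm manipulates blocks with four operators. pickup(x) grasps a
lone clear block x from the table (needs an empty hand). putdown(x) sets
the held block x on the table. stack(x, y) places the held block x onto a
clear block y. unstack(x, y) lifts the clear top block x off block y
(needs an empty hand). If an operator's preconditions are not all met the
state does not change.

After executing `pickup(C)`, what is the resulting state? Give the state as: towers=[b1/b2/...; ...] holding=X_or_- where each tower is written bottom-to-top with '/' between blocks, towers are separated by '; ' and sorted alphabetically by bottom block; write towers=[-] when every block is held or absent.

before: towers=[A; B; C; D/G/F; E] holding=-
pre[pickup(C)]: clear(C) ok, ontable(C) ok, handempty ok
all met → apply pickup(C)
after:  towers=[A; B; D/G/F; E] holding=C

towers=[A; B; D/G/F; E] holding=C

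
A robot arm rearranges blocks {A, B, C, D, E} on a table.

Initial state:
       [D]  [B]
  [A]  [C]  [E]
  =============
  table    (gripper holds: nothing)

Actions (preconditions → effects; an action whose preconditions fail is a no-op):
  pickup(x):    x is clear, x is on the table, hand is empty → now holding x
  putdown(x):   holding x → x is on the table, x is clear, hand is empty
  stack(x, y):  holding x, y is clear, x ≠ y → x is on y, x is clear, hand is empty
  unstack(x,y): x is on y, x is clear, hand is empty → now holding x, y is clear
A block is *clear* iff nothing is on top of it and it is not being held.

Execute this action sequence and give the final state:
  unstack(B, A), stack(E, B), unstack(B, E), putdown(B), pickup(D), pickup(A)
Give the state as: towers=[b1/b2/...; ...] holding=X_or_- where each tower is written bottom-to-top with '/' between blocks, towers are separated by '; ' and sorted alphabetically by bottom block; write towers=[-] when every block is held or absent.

towers=[B; C/D; E] holding=A

step 1 (unstack(B, A)) [no-op]: towers=[A; C/D; E/B] holding=-
step 2 (stack(E, B)) [no-op]: towers=[A; C/D; E/B] holding=-
step 3 (unstack(B, E)): towers=[A; C/D; E] holding=B
step 4 (putdown(B)): towers=[A; B; C/D; E] holding=-
step 5 (pickup(D)) [no-op]: towers=[A; B; C/D; E] holding=-
step 6 (pickup(A)): towers=[B; C/D; E] holding=A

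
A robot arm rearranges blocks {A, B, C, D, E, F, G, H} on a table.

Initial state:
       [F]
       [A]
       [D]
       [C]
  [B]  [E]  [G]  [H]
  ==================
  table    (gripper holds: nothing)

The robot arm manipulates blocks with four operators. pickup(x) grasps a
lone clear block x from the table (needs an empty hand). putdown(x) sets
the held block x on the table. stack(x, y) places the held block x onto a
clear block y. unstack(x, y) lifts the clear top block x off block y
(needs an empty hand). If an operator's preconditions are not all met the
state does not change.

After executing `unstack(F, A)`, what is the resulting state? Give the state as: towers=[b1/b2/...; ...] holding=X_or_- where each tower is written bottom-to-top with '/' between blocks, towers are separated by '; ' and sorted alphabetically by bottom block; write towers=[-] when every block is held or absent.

before: towers=[B; E/C/D/A/F; G; H] holding=-
pre[unstack(F, A)]: on(F,A) ok, clear(F) ok, handempty ok
all met → apply unstack(F, A)
after:  towers=[B; E/C/D/A; G; H] holding=F

towers=[B; E/C/D/A; G; H] holding=F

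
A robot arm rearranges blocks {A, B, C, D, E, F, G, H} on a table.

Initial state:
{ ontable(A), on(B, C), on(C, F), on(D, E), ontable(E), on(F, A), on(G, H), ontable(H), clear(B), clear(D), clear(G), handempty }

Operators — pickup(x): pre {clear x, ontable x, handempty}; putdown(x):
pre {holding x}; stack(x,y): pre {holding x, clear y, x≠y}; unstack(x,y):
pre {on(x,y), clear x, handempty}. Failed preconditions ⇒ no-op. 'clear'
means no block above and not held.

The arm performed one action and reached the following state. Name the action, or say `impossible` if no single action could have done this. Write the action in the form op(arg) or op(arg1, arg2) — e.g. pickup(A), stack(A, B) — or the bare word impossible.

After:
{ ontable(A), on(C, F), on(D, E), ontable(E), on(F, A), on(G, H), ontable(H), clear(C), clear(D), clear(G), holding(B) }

unstack(B, C)

target: towers=[A/F/C; E/D; H/G] holding=B
     unstack(G, H) → towers=[A/F/C/B; E/D; H] holding=G
     unstack(B, C) → towers=[A/F/C; E/D; H/G] holding=B  ← match
     unstack(D, E) → towers=[A/F/C/B; E; H/G] holding=D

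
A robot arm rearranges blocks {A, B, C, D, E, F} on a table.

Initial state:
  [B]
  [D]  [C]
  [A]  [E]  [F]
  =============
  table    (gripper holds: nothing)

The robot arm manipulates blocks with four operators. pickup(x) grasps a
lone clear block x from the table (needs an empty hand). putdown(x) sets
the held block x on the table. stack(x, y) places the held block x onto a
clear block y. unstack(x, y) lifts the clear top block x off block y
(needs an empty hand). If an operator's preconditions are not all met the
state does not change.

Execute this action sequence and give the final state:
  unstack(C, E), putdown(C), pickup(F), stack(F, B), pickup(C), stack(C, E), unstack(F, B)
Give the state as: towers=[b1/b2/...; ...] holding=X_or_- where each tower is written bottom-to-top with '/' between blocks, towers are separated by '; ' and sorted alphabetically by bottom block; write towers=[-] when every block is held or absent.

towers=[A/D/B; E/C] holding=F

step 1 (unstack(C, E)): towers=[A/D/B; E; F] holding=C
step 2 (putdown(C)): towers=[A/D/B; C; E; F] holding=-
step 3 (pickup(F)): towers=[A/D/B; C; E] holding=F
step 4 (stack(F, B)): towers=[A/D/B/F; C; E] holding=-
step 5 (pickup(C)): towers=[A/D/B/F; E] holding=C
step 6 (stack(C, E)): towers=[A/D/B/F; E/C] holding=-
step 7 (unstack(F, B)): towers=[A/D/B; E/C] holding=F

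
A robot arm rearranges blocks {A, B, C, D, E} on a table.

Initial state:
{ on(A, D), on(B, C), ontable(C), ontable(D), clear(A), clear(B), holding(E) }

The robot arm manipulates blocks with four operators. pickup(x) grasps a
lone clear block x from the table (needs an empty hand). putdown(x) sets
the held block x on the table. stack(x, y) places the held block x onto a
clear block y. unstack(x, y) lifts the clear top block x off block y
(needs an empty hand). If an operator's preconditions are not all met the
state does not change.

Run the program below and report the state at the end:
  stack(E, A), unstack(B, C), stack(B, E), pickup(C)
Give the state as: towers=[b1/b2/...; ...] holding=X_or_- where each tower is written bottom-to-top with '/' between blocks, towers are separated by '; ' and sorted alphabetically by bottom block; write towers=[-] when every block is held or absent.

step 1 (stack(E, A)): towers=[C/B; D/A/E] holding=-
step 2 (unstack(B, C)): towers=[C; D/A/E] holding=B
step 3 (stack(B, E)): towers=[C; D/A/E/B] holding=-
step 4 (pickup(C)): towers=[D/A/E/B] holding=C

towers=[D/A/E/B] holding=C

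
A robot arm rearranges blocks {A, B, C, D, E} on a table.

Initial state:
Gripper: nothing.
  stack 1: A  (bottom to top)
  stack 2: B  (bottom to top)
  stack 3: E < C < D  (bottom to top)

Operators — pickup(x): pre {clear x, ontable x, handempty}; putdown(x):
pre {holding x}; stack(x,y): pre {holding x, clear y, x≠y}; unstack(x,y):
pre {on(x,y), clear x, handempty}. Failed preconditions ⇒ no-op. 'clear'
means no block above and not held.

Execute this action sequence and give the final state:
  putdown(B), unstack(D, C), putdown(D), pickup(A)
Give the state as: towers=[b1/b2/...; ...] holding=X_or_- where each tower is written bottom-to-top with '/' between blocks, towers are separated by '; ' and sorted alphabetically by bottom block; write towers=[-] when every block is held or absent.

towers=[B; D; E/C] holding=A

step 1 (putdown(B)) [no-op]: towers=[A; B; E/C/D] holding=-
step 2 (unstack(D, C)): towers=[A; B; E/C] holding=D
step 3 (putdown(D)): towers=[A; B; D; E/C] holding=-
step 4 (pickup(A)): towers=[B; D; E/C] holding=A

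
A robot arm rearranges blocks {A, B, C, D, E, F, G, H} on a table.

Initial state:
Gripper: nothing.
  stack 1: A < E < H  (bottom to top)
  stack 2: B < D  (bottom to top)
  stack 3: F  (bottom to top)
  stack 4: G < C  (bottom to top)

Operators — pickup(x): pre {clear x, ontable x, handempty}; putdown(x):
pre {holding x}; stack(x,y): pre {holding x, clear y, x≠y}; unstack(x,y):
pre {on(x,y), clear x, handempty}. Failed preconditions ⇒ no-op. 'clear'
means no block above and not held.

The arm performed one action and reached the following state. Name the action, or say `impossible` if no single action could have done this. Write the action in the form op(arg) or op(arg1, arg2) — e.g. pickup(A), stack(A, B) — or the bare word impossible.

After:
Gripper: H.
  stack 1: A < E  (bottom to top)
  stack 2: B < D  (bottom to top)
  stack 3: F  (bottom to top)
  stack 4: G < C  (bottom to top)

target: towers=[A/E; B/D; F; G/C] holding=H
     unstack(H, E) → towers=[A/E; B/D; F; G/C] holding=H  ← match
         pickup(F) → towers=[A/E/H; B/D; G/C] holding=F
     unstack(D, B) → towers=[A/E/H; B; F; G/C] holding=D
     unstack(C, G) → towers=[A/E/H; B/D; F; G] holding=C

unstack(H, E)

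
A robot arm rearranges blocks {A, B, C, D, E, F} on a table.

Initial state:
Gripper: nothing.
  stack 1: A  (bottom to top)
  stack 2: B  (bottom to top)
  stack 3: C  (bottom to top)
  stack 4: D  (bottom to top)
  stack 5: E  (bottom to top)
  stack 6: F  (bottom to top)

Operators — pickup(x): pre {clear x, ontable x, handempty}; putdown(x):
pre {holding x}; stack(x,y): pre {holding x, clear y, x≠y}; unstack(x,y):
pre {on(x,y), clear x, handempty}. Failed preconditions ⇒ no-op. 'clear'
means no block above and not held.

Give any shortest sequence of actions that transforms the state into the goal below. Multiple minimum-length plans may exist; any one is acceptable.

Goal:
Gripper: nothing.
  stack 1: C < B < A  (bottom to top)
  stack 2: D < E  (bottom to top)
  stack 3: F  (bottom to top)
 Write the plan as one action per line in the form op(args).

step 1 (pickup(B)): towers=[A; C; D; E; F] holding=B
step 2 (stack(B, C)): towers=[A; C/B; D; E; F] holding=-
step 3 (pickup(A)): towers=[C/B; D; E; F] holding=A
step 4 (stack(A, B)): towers=[C/B/A; D; E; F] holding=-
step 5 (pickup(E)): towers=[C/B/A; D; F] holding=E
step 6 (stack(E, D)): towers=[C/B/A; D/E; F] holding=-
goal check: towers=[C/B/A; D/E; F] holding=- — reached (length 6, optimal by BFS)

pickup(B)
stack(B, C)
pickup(A)
stack(A, B)
pickup(E)
stack(E, D)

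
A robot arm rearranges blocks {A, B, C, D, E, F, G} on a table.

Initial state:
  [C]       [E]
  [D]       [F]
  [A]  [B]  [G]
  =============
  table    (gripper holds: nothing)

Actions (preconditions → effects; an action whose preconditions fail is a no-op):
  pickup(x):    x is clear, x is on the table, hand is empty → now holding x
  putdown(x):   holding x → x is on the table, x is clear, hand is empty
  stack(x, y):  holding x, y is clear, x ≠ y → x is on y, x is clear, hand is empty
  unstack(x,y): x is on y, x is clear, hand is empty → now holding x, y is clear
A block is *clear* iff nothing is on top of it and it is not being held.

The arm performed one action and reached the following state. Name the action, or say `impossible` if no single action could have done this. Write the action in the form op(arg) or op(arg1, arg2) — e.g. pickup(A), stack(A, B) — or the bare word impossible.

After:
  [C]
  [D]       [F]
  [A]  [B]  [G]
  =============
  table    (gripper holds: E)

target: towers=[A/D/C; B; G/F] holding=E
         pickup(B) → towers=[A/D/C; G/F/E] holding=B
     unstack(E, F) → towers=[A/D/C; B; G/F] holding=E  ← match
     unstack(C, D) → towers=[A/D; B; G/F/E] holding=C

unstack(E, F)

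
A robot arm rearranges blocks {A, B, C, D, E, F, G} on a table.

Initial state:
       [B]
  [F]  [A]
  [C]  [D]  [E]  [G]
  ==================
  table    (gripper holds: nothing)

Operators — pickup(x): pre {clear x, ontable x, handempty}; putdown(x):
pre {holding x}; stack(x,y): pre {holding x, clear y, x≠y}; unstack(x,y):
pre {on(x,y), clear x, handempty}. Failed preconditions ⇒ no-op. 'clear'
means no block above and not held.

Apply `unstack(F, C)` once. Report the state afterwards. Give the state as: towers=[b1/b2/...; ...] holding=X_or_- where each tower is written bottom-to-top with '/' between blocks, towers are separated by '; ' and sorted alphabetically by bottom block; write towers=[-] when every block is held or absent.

before: towers=[C/F; D/A/B; E; G] holding=-
pre[unstack(F, C)]: on(F,C) ok, clear(F) ok, handempty ok
all met → apply unstack(F, C)
after:  towers=[C; D/A/B; E; G] holding=F

towers=[C; D/A/B; E; G] holding=F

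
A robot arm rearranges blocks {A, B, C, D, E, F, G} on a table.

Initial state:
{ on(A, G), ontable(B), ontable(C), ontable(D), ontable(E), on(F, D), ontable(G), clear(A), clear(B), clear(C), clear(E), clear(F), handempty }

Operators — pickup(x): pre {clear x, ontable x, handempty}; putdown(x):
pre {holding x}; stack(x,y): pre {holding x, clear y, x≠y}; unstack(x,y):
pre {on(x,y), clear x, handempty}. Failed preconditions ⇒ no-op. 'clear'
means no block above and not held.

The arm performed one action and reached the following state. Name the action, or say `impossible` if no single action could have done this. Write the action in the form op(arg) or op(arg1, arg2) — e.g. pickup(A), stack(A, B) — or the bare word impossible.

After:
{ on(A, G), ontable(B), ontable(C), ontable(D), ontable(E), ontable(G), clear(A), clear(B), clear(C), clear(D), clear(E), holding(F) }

target: towers=[B; C; D; E; G/A] holding=F
         pickup(B) → towers=[C; D/F; E; G/A] holding=B
     unstack(F, D) → towers=[B; C; D; E; G/A] holding=F  ← match
     unstack(A, G) → towers=[B; C; D/F; E; G] holding=A
         pickup(E) → towers=[B; C; D/F; G/A] holding=E
         pickup(C) → towers=[B; D/F; E; G/A] holding=C

unstack(F, D)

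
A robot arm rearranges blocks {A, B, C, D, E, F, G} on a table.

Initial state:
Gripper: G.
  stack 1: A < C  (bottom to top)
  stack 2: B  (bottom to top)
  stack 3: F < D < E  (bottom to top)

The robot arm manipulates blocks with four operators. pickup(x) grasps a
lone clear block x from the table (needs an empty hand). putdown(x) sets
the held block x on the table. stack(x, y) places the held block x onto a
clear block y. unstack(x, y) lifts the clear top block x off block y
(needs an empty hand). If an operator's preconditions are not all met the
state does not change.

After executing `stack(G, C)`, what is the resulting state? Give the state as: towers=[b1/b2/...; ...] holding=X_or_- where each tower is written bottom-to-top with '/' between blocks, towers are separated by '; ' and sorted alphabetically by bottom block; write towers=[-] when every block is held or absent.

towers=[A/C/G; B; F/D/E] holding=-

before: towers=[A/C; B; F/D/E] holding=G
pre[stack(G, C)]: holding(G) ok, clear(C) ok, G≠C ok
all met → apply stack(G, C)
after:  towers=[A/C/G; B; F/D/E] holding=-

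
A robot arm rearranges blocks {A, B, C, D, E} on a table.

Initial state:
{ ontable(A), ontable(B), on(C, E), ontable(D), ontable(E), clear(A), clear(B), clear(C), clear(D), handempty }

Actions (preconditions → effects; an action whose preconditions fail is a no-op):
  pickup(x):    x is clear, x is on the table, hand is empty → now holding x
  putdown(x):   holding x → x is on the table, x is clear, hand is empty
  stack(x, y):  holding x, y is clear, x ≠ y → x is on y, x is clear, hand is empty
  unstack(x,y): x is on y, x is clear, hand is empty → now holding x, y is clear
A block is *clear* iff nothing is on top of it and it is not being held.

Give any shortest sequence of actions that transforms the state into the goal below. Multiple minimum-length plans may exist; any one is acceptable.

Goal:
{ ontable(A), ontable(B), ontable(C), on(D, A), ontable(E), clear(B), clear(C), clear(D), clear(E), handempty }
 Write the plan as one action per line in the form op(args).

step 1 (pickup(D)): towers=[A; B; E/C] holding=D
step 2 (stack(D, A)): towers=[A/D; B; E/C] holding=-
step 3 (unstack(C, E)): towers=[A/D; B; E] holding=C
step 4 (putdown(C)): towers=[A/D; B; C; E] holding=-
goal check: towers=[A/D; B; C; E] holding=- — reached (length 4, optimal by BFS)

pickup(D)
stack(D, A)
unstack(C, E)
putdown(C)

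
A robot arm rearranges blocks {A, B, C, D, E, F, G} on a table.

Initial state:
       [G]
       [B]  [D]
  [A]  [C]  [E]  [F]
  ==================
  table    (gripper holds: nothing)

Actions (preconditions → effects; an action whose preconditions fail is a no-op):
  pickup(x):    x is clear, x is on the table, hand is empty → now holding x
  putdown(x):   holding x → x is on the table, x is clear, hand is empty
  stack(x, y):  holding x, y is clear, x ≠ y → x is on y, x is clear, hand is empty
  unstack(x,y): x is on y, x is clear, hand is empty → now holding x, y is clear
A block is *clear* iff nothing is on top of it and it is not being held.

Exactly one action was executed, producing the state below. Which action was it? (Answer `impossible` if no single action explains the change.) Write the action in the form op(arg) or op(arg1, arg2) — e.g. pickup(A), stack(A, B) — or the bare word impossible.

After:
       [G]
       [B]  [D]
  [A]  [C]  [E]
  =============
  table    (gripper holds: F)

target: towers=[A; C/B/G; E/D] holding=F
         pickup(F) → towers=[A; C/B/G; E/D] holding=F  ← match
     unstack(G, B) → towers=[A; C/B; E/D; F] holding=G
     unstack(D, E) → towers=[A; C/B/G; E; F] holding=D
         pickup(A) → towers=[C/B/G; E/D; F] holding=A

pickup(F)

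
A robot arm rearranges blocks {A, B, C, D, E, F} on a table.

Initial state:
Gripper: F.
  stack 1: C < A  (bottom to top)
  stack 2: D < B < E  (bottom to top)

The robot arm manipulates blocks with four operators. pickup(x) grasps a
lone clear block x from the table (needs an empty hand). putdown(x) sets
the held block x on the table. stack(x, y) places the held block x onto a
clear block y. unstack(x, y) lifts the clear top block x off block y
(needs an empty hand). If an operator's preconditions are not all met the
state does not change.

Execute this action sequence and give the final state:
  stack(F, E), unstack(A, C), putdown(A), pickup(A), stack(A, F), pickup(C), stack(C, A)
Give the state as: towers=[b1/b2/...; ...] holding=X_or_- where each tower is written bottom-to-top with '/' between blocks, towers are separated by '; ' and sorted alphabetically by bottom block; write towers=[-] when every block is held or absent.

step 1 (stack(F, E)): towers=[C/A; D/B/E/F] holding=-
step 2 (unstack(A, C)): towers=[C; D/B/E/F] holding=A
step 3 (putdown(A)): towers=[A; C; D/B/E/F] holding=-
step 4 (pickup(A)): towers=[C; D/B/E/F] holding=A
step 5 (stack(A, F)): towers=[C; D/B/E/F/A] holding=-
step 6 (pickup(C)): towers=[D/B/E/F/A] holding=C
step 7 (stack(C, A)): towers=[D/B/E/F/A/C] holding=-

towers=[D/B/E/F/A/C] holding=-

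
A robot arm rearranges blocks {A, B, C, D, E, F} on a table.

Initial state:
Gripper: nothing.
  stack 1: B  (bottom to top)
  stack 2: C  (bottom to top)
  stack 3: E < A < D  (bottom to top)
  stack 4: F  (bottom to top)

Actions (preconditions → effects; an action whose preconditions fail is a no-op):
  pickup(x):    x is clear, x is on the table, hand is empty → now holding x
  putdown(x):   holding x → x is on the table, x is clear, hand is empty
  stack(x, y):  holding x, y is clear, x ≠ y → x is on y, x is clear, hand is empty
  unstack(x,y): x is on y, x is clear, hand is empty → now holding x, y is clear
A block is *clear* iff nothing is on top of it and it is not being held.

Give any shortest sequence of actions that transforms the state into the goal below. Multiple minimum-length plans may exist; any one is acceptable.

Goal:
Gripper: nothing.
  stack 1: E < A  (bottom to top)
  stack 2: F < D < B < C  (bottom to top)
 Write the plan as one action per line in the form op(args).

step 1 (unstack(D, A)): towers=[B; C; E/A; F] holding=D
step 2 (stack(D, F)): towers=[B; C; E/A; F/D] holding=-
step 3 (pickup(B)): towers=[C; E/A; F/D] holding=B
step 4 (stack(B, D)): towers=[C; E/A; F/D/B] holding=-
step 5 (pickup(C)): towers=[E/A; F/D/B] holding=C
step 6 (stack(C, B)): towers=[E/A; F/D/B/C] holding=-
goal check: towers=[E/A; F/D/B/C] holding=- — reached (length 6, optimal by BFS)

unstack(D, A)
stack(D, F)
pickup(B)
stack(B, D)
pickup(C)
stack(C, B)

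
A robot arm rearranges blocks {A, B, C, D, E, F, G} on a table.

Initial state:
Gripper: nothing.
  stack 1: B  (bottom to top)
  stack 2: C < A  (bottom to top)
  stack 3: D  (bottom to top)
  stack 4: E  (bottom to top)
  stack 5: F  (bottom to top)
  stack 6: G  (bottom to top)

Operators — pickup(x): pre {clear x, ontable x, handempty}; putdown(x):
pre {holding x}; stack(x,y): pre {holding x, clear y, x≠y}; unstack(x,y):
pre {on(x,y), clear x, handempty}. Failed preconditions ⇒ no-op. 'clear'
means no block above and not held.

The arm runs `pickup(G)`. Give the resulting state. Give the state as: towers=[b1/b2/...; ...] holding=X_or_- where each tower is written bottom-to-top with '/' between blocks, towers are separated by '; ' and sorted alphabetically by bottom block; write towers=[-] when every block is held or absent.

towers=[B; C/A; D; E; F] holding=G

before: towers=[B; C/A; D; E; F; G] holding=-
pre[pickup(G)]: clear(G) ✓, ontable(G) ✓, handempty ✓
all met → apply pickup(G)
after:  towers=[B; C/A; D; E; F] holding=G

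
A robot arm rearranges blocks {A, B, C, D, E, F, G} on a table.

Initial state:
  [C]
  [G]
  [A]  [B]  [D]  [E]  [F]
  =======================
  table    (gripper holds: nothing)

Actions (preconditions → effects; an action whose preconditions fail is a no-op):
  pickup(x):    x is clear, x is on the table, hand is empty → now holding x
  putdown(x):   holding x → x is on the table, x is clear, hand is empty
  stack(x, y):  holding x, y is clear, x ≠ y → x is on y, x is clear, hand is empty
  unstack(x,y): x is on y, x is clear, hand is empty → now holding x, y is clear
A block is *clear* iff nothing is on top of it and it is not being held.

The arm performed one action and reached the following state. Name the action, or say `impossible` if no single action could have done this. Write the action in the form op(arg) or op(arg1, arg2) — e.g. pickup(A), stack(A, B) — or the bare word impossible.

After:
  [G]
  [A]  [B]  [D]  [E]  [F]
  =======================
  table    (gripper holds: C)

target: towers=[A/G; B; D; E; F] holding=C
         pickup(B) → towers=[A/G/C; D; E; F] holding=B
         pickup(F) → towers=[A/G/C; B; D; E] holding=F
         pickup(D) → towers=[A/G/C; B; E; F] holding=D
         pickup(E) → towers=[A/G/C; B; D; F] holding=E
     unstack(C, G) → towers=[A/G; B; D; E; F] holding=C  ← match

unstack(C, G)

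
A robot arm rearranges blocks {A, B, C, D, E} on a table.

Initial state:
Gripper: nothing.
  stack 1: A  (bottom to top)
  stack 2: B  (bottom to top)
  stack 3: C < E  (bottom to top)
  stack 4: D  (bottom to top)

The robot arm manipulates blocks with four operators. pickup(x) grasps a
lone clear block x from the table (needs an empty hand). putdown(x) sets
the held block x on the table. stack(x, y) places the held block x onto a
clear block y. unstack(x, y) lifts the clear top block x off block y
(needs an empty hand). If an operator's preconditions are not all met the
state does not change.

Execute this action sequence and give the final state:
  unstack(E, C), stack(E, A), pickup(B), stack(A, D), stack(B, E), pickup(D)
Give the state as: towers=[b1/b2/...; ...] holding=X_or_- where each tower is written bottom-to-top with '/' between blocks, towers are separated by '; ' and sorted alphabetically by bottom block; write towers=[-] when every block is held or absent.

step 1 (unstack(E, C)): towers=[A; B; C; D] holding=E
step 2 (stack(E, A)): towers=[A/E; B; C; D] holding=-
step 3 (pickup(B)): towers=[A/E; C; D] holding=B
step 4 (stack(A, D)) [no-op]: towers=[A/E; C; D] holding=B
step 5 (stack(B, E)): towers=[A/E/B; C; D] holding=-
step 6 (pickup(D)): towers=[A/E/B; C] holding=D

towers=[A/E/B; C] holding=D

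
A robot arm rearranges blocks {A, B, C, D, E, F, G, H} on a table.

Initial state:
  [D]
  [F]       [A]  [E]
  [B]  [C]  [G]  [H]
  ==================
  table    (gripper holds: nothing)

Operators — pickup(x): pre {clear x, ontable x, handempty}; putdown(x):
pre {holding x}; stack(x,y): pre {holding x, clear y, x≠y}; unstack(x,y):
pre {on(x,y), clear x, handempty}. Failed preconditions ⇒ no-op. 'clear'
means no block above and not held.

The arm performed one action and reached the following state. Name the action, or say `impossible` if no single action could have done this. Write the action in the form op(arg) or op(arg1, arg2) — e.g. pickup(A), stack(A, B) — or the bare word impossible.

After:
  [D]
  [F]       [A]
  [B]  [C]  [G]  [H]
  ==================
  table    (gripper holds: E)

unstack(E, H)

target: towers=[B/F/D; C; G/A; H] holding=E
     unstack(A, G) → towers=[B/F/D; C; G; H/E] holding=A
     unstack(E, H) → towers=[B/F/D; C; G/A; H] holding=E  ← match
     unstack(D, F) → towers=[B/F; C; G/A; H/E] holding=D
         pickup(C) → towers=[B/F/D; G/A; H/E] holding=C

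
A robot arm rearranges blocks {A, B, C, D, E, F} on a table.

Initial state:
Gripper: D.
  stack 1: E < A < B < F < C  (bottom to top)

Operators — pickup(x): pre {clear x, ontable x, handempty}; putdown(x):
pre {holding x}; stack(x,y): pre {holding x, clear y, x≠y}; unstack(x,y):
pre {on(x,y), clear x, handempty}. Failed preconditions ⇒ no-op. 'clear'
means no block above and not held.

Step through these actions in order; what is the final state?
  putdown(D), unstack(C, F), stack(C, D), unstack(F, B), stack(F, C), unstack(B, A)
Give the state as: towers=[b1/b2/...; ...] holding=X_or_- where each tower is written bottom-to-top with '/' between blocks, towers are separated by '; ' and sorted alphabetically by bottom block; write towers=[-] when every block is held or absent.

step 1 (putdown(D)): towers=[D; E/A/B/F/C] holding=-
step 2 (unstack(C, F)): towers=[D; E/A/B/F] holding=C
step 3 (stack(C, D)): towers=[D/C; E/A/B/F] holding=-
step 4 (unstack(F, B)): towers=[D/C; E/A/B] holding=F
step 5 (stack(F, C)): towers=[D/C/F; E/A/B] holding=-
step 6 (unstack(B, A)): towers=[D/C/F; E/A] holding=B

towers=[D/C/F; E/A] holding=B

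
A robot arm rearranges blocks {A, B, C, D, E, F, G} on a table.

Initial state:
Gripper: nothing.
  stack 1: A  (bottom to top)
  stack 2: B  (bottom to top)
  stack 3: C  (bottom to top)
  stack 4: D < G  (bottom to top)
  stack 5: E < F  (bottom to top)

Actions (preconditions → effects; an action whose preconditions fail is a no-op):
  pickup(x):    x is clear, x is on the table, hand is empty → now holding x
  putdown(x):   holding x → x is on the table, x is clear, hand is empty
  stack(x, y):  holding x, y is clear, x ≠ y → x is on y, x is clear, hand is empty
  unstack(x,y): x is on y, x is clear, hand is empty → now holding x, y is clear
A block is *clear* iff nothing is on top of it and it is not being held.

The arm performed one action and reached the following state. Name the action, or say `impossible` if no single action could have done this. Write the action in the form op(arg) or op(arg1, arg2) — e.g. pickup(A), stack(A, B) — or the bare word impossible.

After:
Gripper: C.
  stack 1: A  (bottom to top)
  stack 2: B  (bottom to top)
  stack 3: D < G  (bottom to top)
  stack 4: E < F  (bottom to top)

pickup(C)

target: towers=[A; B; D/G; E/F] holding=C
         pickup(B) → towers=[A; C; D/G; E/F] holding=B
     unstack(F, E) → towers=[A; B; C; D/G; E] holding=F
     unstack(G, D) → towers=[A; B; C; D; E/F] holding=G
         pickup(A) → towers=[B; C; D/G; E/F] holding=A
         pickup(C) → towers=[A; B; D/G; E/F] holding=C  ← match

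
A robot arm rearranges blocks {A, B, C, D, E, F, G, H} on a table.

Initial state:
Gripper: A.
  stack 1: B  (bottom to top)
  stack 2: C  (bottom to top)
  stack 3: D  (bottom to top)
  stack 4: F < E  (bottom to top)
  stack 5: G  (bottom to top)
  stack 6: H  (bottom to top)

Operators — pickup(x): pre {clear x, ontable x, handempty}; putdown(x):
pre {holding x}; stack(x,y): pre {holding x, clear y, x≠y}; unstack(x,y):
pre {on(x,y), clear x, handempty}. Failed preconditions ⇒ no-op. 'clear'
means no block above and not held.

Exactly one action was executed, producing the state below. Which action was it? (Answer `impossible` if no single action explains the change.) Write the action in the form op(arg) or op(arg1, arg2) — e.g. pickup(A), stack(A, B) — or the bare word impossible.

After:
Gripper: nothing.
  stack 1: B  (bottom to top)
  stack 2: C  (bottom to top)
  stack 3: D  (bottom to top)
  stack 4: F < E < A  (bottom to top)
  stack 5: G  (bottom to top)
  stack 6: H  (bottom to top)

stack(A, E)

target: towers=[B; C; D; F/E/A; G; H] holding=-
        putdown(A) → towers=[A; B; C; D; F/E; G; H] holding=-
       stack(A, G) → towers=[B; C; D; F/E; G/A; H] holding=-
       stack(A, E) → towers=[B; C; D; F/E/A; G; H] holding=-  ← match
       stack(A, H) → towers=[B; C; D; F/E; G; H/A] holding=-
       stack(A, B) → towers=[B/A; C; D; F/E; G; H] holding=-
       stack(A, D) → towers=[B; C; D/A; F/E; G; H] holding=-
       stack(A, C) → towers=[B; C/A; D; F/E; G; H] holding=-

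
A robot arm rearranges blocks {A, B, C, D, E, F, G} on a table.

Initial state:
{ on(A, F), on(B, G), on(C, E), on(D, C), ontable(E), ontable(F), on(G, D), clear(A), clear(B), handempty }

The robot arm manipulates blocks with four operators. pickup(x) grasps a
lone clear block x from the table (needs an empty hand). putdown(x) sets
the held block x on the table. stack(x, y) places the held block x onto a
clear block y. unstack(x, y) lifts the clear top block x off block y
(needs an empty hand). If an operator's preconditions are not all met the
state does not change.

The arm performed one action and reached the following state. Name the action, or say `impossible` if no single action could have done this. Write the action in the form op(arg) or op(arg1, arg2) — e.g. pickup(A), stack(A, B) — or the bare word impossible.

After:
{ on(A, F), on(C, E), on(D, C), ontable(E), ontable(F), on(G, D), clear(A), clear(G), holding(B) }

unstack(B, G)

target: towers=[E/C/D/G; F/A] holding=B
     unstack(B, G) → towers=[E/C/D/G; F/A] holding=B  ← match
     unstack(A, F) → towers=[E/C/D/G/B; F] holding=A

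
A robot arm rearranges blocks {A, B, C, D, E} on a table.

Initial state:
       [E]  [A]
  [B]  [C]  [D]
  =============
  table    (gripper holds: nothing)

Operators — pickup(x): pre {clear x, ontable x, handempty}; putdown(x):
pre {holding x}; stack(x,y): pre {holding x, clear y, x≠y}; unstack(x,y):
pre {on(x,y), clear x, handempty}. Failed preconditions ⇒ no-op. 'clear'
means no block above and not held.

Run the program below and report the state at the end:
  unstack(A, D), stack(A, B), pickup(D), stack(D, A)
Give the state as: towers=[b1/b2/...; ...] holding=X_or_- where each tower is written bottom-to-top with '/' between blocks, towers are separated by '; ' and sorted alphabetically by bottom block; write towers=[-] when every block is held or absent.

towers=[B/A/D; C/E] holding=-

step 1 (unstack(A, D)): towers=[B; C/E; D] holding=A
step 2 (stack(A, B)): towers=[B/A; C/E; D] holding=-
step 3 (pickup(D)): towers=[B/A; C/E] holding=D
step 4 (stack(D, A)): towers=[B/A/D; C/E] holding=-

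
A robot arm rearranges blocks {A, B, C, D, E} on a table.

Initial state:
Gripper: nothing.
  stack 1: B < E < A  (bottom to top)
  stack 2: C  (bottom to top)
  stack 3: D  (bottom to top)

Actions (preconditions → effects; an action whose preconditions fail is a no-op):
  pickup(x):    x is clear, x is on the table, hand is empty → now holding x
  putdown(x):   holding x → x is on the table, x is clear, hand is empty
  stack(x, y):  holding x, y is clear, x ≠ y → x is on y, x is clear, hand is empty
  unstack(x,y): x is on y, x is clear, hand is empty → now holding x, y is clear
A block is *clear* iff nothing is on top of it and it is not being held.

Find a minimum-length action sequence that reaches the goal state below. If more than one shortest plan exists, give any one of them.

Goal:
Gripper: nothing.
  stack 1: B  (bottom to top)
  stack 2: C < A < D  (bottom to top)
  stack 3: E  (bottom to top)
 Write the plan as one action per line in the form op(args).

unstack(A, E)
stack(A, C)
pickup(D)
stack(D, A)
unstack(E, B)
putdown(E)

step 1 (unstack(A, E)): towers=[B/E; C; D] holding=A
step 2 (stack(A, C)): towers=[B/E; C/A; D] holding=-
step 3 (pickup(D)): towers=[B/E; C/A] holding=D
step 4 (stack(D, A)): towers=[B/E; C/A/D] holding=-
step 5 (unstack(E, B)): towers=[B; C/A/D] holding=E
step 6 (putdown(E)): towers=[B; C/A/D; E] holding=-
goal check: towers=[B; C/A/D; E] holding=- — reached (length 6, optimal by BFS)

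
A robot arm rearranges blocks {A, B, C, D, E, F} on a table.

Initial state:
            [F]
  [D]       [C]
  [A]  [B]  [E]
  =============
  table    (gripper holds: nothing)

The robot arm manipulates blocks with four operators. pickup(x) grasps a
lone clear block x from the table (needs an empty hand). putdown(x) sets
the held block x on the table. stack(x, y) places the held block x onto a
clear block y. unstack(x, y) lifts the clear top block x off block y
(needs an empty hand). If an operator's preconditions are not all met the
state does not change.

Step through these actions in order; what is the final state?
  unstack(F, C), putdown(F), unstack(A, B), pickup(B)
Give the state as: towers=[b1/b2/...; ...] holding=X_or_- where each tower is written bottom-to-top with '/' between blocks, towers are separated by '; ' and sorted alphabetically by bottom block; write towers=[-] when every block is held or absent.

step 1 (unstack(F, C)): towers=[A/D; B; E/C] holding=F
step 2 (putdown(F)): towers=[A/D; B; E/C; F] holding=-
step 3 (unstack(A, B)) [no-op]: towers=[A/D; B; E/C; F] holding=-
step 4 (pickup(B)): towers=[A/D; E/C; F] holding=B

towers=[A/D; E/C; F] holding=B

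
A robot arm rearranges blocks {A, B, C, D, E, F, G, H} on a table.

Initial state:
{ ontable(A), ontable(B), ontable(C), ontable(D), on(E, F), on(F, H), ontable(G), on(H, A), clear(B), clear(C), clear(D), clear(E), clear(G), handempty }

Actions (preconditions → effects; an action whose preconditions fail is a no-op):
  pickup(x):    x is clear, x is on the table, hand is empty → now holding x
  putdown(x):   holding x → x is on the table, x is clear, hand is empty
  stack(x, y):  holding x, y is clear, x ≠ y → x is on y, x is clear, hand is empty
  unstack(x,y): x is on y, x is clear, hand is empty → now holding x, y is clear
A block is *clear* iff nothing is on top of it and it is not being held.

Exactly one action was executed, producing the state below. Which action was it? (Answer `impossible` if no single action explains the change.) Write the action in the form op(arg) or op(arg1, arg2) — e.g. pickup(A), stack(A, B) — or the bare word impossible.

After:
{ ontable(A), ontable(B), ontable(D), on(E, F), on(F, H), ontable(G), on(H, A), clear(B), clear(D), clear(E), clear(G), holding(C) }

pickup(C)

target: towers=[A/H/F/E; B; D; G] holding=C
         pickup(G) → towers=[A/H/F/E; B; C; D] holding=G
     unstack(E, F) → towers=[A/H/F; B; C; D; G] holding=E
         pickup(B) → towers=[A/H/F/E; C; D; G] holding=B
         pickup(D) → towers=[A/H/F/E; B; C; G] holding=D
         pickup(C) → towers=[A/H/F/E; B; D; G] holding=C  ← match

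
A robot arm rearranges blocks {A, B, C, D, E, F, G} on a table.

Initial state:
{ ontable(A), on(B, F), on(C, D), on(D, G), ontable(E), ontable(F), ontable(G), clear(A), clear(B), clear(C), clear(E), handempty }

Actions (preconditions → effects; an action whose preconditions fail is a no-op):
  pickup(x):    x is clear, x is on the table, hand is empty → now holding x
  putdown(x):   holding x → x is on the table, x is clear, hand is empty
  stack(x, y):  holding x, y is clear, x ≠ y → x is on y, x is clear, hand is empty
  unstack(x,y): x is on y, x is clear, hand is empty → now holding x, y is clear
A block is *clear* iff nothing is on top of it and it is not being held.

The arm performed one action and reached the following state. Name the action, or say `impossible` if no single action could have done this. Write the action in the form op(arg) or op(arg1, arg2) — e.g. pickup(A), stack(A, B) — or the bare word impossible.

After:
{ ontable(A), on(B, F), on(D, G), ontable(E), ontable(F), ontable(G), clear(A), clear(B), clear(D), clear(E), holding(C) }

unstack(C, D)

target: towers=[A; E; F/B; G/D] holding=C
     unstack(B, F) → towers=[A; E; F; G/D/C] holding=B
         pickup(A) → towers=[E; F/B; G/D/C] holding=A
         pickup(E) → towers=[A; F/B; G/D/C] holding=E
     unstack(C, D) → towers=[A; E; F/B; G/D] holding=C  ← match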